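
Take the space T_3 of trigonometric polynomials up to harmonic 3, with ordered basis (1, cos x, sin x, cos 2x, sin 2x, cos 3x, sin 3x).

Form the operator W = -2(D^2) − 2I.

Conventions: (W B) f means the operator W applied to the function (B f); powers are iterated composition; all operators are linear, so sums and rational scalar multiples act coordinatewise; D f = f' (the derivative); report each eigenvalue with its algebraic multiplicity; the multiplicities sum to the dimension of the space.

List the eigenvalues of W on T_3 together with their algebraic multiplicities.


image of 1: -2
image of cos x: 0
image of sin x: 0
image of cos 2x: 6cos 2x
image of sin 2x: 6sin 2x
image of cos 3x: 16cos 3x
image of sin 3x: 16sin 3x
the matrix is diagonal; its diagonal is (-2, 0, 0, 6, 6, 16, 16)
for a triangular matrix the eigenvalues are the diagonal entries, with algebraic multiplicity their repetition count

λ = -2 (multiplicity 1), λ = 0 (multiplicity 2), λ = 6 (multiplicity 2), λ = 16 (multiplicity 2)


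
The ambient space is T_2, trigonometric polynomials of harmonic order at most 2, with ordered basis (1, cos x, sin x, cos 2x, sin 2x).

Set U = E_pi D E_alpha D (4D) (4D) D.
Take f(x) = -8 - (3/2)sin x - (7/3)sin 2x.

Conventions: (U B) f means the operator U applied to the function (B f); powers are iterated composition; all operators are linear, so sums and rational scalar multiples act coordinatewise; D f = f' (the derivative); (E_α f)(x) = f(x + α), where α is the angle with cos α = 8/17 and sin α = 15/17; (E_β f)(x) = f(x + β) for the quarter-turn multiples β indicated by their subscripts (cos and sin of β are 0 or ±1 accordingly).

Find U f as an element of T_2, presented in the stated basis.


D f = -(3/2)cos x - (14/3)cos 2x
D D f = (3/2)sin x + (28/3)sin 2x
(4D) D f = 6sin x + (112/3)sin 2x
D (4D) D f = 6cos x + (224/3)cos 2x
(4D) (4D) D f = 24cos x + (896/3)cos 2x
D ((4D) (4D) D) f = -24sin x - (1792/3)sin 2x
E_alpha D ((4D) (4D) D) f = -(360/17)cos x - (192/17)sin x - (143360/289)cos 2x + (288512/867)sin 2x
D (E_alpha D) ((4D) (4D) D) f = -(192/17)cos x + (360/17)sin x + (577024/867)cos 2x + (286720/289)sin 2x
E_pi (D E_alpha D) ((4D) (4D) D) f = (192/17)cos x - (360/17)sin x + (577024/867)cos 2x + (286720/289)sin 2x

g(x) = (192/17)cos x - (360/17)sin x + (577024/867)cos 2x + (286720/289)sin 2x


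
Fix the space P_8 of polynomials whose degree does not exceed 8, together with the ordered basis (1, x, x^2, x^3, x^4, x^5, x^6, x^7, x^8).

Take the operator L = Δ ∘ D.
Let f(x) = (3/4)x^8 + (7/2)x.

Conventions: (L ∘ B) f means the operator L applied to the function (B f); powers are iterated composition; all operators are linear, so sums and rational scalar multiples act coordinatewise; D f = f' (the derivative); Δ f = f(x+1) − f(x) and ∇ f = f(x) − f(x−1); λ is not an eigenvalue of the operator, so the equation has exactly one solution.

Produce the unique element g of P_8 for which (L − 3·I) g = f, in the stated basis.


write g with unknown coordinates in the stated basis and equate coefficients in (L − 3·I) g = f
solving from the highest basis element down gives g = -(1/4)x^8 - (14/3)x^6 - 14x^5 - 70x^4 - 210x^3 - (1582/3)x^2 - (5075/6)x - 6194/9
check: L g = -14x^6 - 42x^5 - 210x^4 - 630x^3 - 1582x^2 - 2534x - 6194/3
so L g − 3·g = (3/4)x^8 + (7/2)x = f ✓

the image equals g(x) = -(1/4)x^8 - (14/3)x^6 - 14x^5 - 70x^4 - 210x^3 - (1582/3)x^2 - (5075/6)x - 6194/9


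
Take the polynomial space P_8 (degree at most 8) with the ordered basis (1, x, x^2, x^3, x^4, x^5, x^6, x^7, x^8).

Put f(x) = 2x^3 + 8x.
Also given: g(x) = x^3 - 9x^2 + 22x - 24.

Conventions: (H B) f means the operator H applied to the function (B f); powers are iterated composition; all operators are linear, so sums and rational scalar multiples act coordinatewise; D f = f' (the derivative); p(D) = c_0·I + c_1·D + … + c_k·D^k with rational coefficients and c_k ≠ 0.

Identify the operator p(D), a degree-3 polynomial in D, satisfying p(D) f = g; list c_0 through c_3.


D^0 f = 2x^3 + 8x
D^1 f = 6x^2 + 8
D^2 f = 12x
D^3 f = 12
matching coefficients of g against c_0 f + c_1 Df + … from the top degree down determines the c_i
solution: c_0 = 1/2, c_1 = -3/2, c_2 = 3/2, c_3 = -1

p(D) = (1/2)·I − (3/2)·D + (3/2)·D^2 − D^3, i.e. c_0 = 1/2, c_1 = -3/2, c_2 = 3/2, c_3 = -1


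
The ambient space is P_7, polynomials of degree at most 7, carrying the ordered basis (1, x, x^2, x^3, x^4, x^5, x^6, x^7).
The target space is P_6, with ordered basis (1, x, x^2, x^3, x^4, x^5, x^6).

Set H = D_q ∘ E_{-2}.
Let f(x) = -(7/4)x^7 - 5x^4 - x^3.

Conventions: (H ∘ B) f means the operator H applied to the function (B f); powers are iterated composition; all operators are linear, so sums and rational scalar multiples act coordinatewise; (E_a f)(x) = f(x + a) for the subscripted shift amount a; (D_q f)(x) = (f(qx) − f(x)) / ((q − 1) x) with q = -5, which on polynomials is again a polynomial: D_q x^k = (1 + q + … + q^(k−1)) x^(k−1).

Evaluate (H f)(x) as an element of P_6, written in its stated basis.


g(x) = -(91147/4)x^6 - 63798x^5 - 76587x^4 - 50440x^3 - 19761x^2 - 4248x - 636

E_{-2} f = -(7/4)x^7 + (49/2)x^6 - 147x^5 + 485x^4 - 941x^3 + 1062x^2 - 636x + 152
D_q E_{-2} f = -(91147/4)x^6 - 63798x^5 - 76587x^4 - 50440x^3 - 19761x^2 - 4248x - 636


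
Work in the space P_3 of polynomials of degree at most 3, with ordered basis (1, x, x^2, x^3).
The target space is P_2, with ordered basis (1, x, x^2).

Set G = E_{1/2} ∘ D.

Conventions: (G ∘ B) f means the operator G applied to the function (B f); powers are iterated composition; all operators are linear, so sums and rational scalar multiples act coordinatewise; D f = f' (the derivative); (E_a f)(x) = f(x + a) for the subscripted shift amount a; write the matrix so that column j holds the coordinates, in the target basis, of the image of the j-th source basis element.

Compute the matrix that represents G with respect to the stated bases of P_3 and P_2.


the matrix is [[0, 1, 1, 3/4]; [0, 0, 2, 3]; [0, 0, 0, 3]] (rows listed top to bottom)

image of 1: 0
image of x: 1
image of x^2: 2x + 1
image of x^3: 3x^2 + 3x + 3/4
each image's coordinates form column j of the matrix


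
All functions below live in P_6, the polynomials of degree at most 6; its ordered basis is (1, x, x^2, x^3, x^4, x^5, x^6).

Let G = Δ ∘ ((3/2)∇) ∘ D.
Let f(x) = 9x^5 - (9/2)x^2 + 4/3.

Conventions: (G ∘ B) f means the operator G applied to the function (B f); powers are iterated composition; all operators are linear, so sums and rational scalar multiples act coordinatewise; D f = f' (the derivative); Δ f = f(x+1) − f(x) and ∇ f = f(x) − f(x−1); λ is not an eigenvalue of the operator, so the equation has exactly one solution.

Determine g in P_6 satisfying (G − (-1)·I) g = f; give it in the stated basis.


write g with unknown coordinates in the stated basis and equate coefficients in (G − (-1)·I) g = f
solving from the highest basis element down gives g = 9x^5 - (1629/2)x^2 - 401/3
check: G g = 810x^2 + 135
so G g − (-1)·g = 9x^5 - (9/2)x^2 + 4/3 = f ✓

g(x) = 9x^5 - (1629/2)x^2 - 401/3


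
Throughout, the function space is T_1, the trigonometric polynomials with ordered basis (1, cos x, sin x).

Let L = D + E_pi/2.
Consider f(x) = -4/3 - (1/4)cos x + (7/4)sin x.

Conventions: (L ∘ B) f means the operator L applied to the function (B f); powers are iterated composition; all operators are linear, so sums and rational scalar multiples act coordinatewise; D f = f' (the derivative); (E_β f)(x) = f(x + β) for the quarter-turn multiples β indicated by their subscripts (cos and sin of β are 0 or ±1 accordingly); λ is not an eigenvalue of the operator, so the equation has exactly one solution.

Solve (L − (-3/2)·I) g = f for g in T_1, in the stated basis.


g(x) = -8/15 - (31/50)cos x + (17/50)sin x

write g with unknown coordinates in the stated basis and equate coefficients in (L − (-3/2)·I) g = f
solving from the highest basis element down gives g = -8/15 - (31/50)cos x + (17/50)sin x
check: L g = -8/15 + (17/25)cos x + (31/25)sin x
so L g − (-3/2)·g = -4/3 - (1/4)cos x + (7/4)sin x = f ✓


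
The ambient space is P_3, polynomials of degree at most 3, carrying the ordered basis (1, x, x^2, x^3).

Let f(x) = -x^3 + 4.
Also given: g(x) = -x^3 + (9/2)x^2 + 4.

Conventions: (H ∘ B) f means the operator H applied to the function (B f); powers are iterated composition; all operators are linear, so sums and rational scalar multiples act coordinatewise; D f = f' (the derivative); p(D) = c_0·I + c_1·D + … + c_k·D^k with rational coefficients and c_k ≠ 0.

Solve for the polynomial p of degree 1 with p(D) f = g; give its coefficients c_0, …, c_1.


p(D) = I − (3/2)·D, i.e. c_0 = 1, c_1 = -3/2

D^0 f = -x^3 + 4
D^1 f = -3x^2
matching coefficients of g against c_0 f + c_1 Df + … from the top degree down determines the c_i
solution: c_0 = 1, c_1 = -3/2


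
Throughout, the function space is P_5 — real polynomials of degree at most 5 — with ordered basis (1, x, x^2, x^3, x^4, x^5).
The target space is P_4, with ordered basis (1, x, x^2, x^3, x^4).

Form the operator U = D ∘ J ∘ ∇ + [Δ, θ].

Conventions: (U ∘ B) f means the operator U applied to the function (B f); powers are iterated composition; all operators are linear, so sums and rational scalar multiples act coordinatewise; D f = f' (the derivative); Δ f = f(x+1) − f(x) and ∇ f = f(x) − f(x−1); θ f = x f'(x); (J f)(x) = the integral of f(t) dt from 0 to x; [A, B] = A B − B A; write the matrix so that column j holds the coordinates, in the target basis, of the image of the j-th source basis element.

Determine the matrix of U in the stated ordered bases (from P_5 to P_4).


the matrix is [[0, 2, 1, 4, 3, 6]; [0, 0, 4, 3, 16, 15]; [0, 0, 0, 6, 6, 40]; [0, 0, 0, 0, 8, 10]; [0, 0, 0, 0, 0, 10]] (rows listed top to bottom)

image of 1: 0
image of x: 2
image of x^2: 4x + 1
image of x^3: 6x^2 + 3x + 4
image of x^4: 8x^3 + 6x^2 + 16x + 3
image of x^5: 10x^4 + 10x^3 + 40x^2 + 15x + 6
each image's coordinates form column j of the matrix


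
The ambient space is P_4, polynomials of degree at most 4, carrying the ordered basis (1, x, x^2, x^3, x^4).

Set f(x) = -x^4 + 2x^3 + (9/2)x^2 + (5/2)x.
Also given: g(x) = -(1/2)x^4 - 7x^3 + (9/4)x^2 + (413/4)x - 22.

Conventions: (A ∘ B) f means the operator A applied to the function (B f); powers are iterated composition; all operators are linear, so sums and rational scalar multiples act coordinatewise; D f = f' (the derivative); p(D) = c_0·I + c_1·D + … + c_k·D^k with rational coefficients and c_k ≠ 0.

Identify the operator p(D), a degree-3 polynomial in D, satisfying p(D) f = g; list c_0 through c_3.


c_0 = 1/2, c_1 = 2, c_2 = 1, c_3 = -3

D^0 f = -x^4 + 2x^3 + (9/2)x^2 + (5/2)x
D^1 f = -4x^3 + 6x^2 + 9x + 5/2
D^2 f = -12x^2 + 12x + 9
D^3 f = -24x + 12
matching coefficients of g against c_0 f + c_1 Df + … from the top degree down determines the c_i
solution: c_0 = 1/2, c_1 = 2, c_2 = 1, c_3 = -3


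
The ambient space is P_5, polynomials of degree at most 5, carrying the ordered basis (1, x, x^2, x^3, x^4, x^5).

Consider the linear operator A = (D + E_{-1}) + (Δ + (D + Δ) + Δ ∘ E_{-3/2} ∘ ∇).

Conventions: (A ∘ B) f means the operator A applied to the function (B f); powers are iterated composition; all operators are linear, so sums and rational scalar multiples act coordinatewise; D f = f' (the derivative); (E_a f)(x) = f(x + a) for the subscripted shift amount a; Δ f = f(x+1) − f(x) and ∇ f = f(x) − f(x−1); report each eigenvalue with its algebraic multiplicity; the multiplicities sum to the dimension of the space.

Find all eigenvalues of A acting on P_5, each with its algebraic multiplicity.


image of 1: 1
image of x: x + 3
image of x^2: x^2 + 6x + 5
image of x^3: x^3 + 9x^2 + 15x - 8
image of x^4: x^4 + 12x^3 + 30x^2 - 32x + 32
image of x^5: x^5 + 15x^4 + 50x^3 - 80x^2 + 160x - 163/2
the matrix is upper triangular; its diagonal is (1, 1, 1, 1, 1, 1)
for a triangular matrix the eigenvalues are the diagonal entries, with algebraic multiplicity their repetition count

λ = 1 (multiplicity 6)


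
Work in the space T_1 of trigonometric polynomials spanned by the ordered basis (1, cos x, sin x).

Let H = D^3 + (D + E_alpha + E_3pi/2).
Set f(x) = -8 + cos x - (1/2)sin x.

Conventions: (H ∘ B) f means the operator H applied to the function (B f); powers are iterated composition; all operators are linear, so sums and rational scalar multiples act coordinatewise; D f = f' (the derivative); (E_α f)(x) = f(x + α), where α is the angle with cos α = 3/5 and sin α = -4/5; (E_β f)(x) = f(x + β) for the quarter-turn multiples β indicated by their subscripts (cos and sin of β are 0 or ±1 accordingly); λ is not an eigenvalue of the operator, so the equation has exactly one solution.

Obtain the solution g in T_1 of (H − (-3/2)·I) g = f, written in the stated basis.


write g with unknown coordinates in the stated basis and equate coefficients in (H − (-3/2)·I) g = f
solving from the highest basis element down gives g = -16/7 + (8/51)cos x - (19/51)sin x
check: H g = -32/7 + (13/17)cos x + (1/17)sin x
so H g − (-3/2)·g = -8 + cos x - (1/2)sin x = f ✓

the image equals g(x) = -16/7 + (8/51)cos x - (19/51)sin x


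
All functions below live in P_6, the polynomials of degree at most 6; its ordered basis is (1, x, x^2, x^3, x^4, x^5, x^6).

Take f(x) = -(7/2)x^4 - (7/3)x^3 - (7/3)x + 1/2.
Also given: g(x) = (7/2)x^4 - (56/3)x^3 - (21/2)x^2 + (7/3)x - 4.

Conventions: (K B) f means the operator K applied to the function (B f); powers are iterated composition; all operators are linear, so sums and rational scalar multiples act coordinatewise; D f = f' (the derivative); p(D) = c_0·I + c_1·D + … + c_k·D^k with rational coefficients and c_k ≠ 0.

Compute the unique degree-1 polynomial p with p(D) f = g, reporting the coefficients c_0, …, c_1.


c_0 = -1, c_1 = 3/2

D^0 f = -(7/2)x^4 - (7/3)x^3 - (7/3)x + 1/2
D^1 f = -14x^3 - 7x^2 - 7/3
matching coefficients of g against c_0 f + c_1 Df + … from the top degree down determines the c_i
solution: c_0 = -1, c_1 = 3/2


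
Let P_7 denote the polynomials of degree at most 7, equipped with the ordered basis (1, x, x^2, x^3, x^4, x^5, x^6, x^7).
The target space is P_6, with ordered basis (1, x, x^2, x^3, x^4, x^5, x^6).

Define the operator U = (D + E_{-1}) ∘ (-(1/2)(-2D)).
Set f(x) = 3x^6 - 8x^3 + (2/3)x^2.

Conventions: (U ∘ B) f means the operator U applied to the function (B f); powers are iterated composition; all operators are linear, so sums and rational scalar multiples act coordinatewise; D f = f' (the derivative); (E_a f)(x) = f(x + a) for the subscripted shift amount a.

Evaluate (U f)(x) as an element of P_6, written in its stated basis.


D f = 18x^5 - 24x^2 + (4/3)x
(-2D) f = -36x^5 + 48x^2 - (8/3)x
(-(1/2)(-2D)) f = 18x^5 - 24x^2 + (4/3)x
D (-(1/2)(-2D)) f = 90x^4 - 48x + 4/3
E_{-1} (-(1/2)(-2D)) f = 18x^5 - 90x^4 + 180x^3 - 204x^2 + (418/3)x - 130/3
(D + E_{-1}) (-(1/2)(-2D)) f = 18x^5 + 180x^3 - 204x^2 + (274/3)x - 42

the image equals g(x) = 18x^5 + 180x^3 - 204x^2 + (274/3)x - 42


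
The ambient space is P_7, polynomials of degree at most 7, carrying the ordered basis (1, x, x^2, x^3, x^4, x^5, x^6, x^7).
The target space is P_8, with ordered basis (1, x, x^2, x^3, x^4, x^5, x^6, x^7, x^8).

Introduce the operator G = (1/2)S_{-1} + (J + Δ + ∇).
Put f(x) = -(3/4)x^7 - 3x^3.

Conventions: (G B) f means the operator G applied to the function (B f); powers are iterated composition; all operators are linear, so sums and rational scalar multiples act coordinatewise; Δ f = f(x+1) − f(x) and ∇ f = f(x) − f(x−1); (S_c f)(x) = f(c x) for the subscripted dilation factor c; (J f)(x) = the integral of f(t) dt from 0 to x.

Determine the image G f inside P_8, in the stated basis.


S_{-1} f = (3/4)x^7 + 3x^3
((1/2)S_{-1}) f = (3/8)x^7 + (3/2)x^3
J f = -(3/32)x^8 - (3/4)x^4
Δ f = -(21/4)x^6 - (63/4)x^5 - (105/4)x^4 - (105/4)x^3 - (99/4)x^2 - (57/4)x - 15/4
∇ f = -(21/4)x^6 + (63/4)x^5 - (105/4)x^4 + (105/4)x^3 - (99/4)x^2 + (57/4)x - 15/4
(J + Δ + ∇) f = -(3/32)x^8 - (21/2)x^6 - (213/4)x^4 - (99/2)x^2 - 15/2
((1/2)S_{-1} + (J + Δ + ∇)) f = -(3/32)x^8 + (3/8)x^7 - (21/2)x^6 - (213/4)x^4 + (3/2)x^3 - (99/2)x^2 - 15/2

the result is g(x) = -(3/32)x^8 + (3/8)x^7 - (21/2)x^6 - (213/4)x^4 + (3/2)x^3 - (99/2)x^2 - 15/2


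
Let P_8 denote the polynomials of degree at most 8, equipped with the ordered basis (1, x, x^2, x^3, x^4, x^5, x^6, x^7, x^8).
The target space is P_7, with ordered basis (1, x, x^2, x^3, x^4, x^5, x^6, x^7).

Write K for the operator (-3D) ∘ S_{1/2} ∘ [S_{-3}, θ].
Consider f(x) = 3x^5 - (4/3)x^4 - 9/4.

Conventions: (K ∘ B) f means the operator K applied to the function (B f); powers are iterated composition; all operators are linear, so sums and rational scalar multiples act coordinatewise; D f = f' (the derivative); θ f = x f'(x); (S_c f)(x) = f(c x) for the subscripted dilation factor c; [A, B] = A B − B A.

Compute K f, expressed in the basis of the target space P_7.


g(x) = 0

θ f = 15x^5 - (16/3)x^4
S_{-3} θ f = -3645x^5 - 432x^4
S_{-3} f = -729x^5 - 108x^4 - 9/4
θ S_{-3} f = -3645x^5 - 432x^4
[S_{-3}, θ] f = 0
S_{1/2} [S_{-3}, θ] f = 0
D S_{1/2} [S_{-3}, θ] f = 0
(-3D) S_{1/2} [S_{-3}, θ] f = 0


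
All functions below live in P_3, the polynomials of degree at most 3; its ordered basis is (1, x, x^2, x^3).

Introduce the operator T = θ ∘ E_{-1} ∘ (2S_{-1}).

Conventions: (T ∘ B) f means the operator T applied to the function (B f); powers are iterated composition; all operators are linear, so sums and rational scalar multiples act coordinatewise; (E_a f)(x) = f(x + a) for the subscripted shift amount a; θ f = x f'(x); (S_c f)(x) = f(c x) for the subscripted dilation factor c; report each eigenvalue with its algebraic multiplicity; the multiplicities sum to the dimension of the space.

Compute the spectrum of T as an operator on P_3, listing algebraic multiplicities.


λ = -6 (multiplicity 1), λ = -2 (multiplicity 1), λ = 0 (multiplicity 1), λ = 4 (multiplicity 1)

image of 1: 0
image of x: -2x
image of x^2: 4x^2 - 4x
image of x^3: -6x^3 + 12x^2 - 6x
the matrix is upper triangular; its diagonal is (0, -2, 4, -6)
for a triangular matrix the eigenvalues are the diagonal entries, with algebraic multiplicity their repetition count


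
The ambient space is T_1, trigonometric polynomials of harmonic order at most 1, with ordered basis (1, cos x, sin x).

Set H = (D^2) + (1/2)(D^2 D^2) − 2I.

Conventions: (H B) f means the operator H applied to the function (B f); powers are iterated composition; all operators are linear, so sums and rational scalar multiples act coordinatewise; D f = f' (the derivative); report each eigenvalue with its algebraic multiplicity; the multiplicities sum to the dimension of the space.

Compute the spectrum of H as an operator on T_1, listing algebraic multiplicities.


image of 1: -2
image of cos x: -(5/2)cos x
image of sin x: -(5/2)sin x
the matrix is diagonal; its diagonal is (-2, -5/2, -5/2)
for a triangular matrix the eigenvalues are the diagonal entries, with algebraic multiplicity their repetition count

λ = -5/2 (multiplicity 2), λ = -2 (multiplicity 1)


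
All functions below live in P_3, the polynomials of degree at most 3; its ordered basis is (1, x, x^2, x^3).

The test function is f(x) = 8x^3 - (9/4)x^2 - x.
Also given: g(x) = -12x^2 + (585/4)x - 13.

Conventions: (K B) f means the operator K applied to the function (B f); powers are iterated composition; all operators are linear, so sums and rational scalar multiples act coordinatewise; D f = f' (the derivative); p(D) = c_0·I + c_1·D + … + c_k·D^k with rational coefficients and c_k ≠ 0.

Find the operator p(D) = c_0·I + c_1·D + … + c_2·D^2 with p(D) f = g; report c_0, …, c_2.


D^0 f = 8x^3 - (9/4)x^2 - x
D^1 f = 24x^2 - (9/2)x - 1
D^2 f = 48x - 9/2
matching coefficients of g against c_0 f + c_1 Df + … from the top degree down determines the c_i
solution: c_0 = 0, c_1 = -1/2, c_2 = 3

p(D) = -(1/2)·D + 3·D^2, i.e. c_0 = 0, c_1 = -1/2, c_2 = 3


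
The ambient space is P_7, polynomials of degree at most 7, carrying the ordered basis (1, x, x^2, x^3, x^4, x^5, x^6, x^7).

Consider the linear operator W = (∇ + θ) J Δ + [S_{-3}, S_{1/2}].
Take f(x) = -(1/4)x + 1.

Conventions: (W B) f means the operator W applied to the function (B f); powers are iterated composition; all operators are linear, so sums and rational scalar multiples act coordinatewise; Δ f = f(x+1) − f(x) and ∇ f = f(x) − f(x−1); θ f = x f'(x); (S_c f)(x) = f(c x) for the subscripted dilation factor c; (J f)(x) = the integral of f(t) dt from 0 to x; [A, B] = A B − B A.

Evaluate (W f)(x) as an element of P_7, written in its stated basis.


Δ f = -1/4
J Δ f = -(1/4)x
∇ (J Δ) f = -1/4
θ (J Δ) f = -(1/4)x
(∇ + θ) (J Δ) f = -(1/4)x - 1/4
S_{1/2} f = -(1/8)x + 1
S_{-3} S_{1/2} f = (3/8)x + 1
S_{-3} f = (3/4)x + 1
S_{1/2} S_{-3} f = (3/8)x + 1
[S_{-3}, S_{1/2}] f = 0
((∇ + θ) J Δ + [S_{-3}, S_{1/2}]) f = -(1/4)x - 1/4

the result is g(x) = -(1/4)x - 1/4


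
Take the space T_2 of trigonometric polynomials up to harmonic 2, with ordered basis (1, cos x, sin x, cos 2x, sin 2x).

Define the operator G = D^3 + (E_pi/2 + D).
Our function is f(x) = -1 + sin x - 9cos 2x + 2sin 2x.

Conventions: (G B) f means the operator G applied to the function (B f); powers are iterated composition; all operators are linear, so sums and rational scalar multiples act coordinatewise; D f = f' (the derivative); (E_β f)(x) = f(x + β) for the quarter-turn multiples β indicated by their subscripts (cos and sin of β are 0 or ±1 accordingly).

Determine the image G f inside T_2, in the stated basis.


D f = cos x + 4cos 2x + 18sin 2x
D D f = -sin x + 36cos 2x - 8sin 2x
D D D f = -cos x - 16cos 2x - 72sin 2x
E_pi/2 f = -1 + cos x + 9cos 2x - 2sin 2x
D f = cos x + 4cos 2x + 18sin 2x
(E_pi/2 + D) f = -1 + 2cos x + 13cos 2x + 16sin 2x
(D^3 + (E_pi/2 + D)) f = -1 + cos x - 3cos 2x - 56sin 2x

the result is g(x) = -1 + cos x - 3cos 2x - 56sin 2x


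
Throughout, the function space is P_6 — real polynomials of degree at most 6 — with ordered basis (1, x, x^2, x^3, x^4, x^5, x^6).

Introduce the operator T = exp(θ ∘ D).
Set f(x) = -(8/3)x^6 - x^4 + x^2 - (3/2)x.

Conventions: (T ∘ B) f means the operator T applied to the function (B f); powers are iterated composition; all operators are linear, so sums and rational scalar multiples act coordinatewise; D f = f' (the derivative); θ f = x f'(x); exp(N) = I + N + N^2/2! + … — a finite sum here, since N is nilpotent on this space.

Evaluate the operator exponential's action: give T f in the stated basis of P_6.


order-1 term: -80x^5 - 12x^3 + 2x
order-2 term: -800x^4 - 36x^2
order-3 term: -3200x^3 - 24x
order-4 term: -4800x^2
order-5 term: -1920x
the series for exp(θ ∘ D) f terminates at order 5
exp(θ ∘ D) f = -(8/3)x^6 - 80x^5 - 801x^4 - 3212x^3 - 4835x^2 - (3887/2)x

the image equals g(x) = -(8/3)x^6 - 80x^5 - 801x^4 - 3212x^3 - 4835x^2 - (3887/2)x


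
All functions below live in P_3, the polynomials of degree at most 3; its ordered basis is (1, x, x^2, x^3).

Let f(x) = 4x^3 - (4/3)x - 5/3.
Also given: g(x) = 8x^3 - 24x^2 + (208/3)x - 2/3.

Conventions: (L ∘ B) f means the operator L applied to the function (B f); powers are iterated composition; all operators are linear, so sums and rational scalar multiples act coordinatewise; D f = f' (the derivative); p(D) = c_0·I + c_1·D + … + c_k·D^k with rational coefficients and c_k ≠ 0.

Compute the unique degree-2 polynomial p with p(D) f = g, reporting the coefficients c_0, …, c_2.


D^0 f = 4x^3 - (4/3)x - 5/3
D^1 f = 12x^2 - 4/3
D^2 f = 24x
matching coefficients of g against c_0 f + c_1 Df + … from the top degree down determines the c_i
solution: c_0 = 2, c_1 = -2, c_2 = 3

c_0 = 2, c_1 = -2, c_2 = 3


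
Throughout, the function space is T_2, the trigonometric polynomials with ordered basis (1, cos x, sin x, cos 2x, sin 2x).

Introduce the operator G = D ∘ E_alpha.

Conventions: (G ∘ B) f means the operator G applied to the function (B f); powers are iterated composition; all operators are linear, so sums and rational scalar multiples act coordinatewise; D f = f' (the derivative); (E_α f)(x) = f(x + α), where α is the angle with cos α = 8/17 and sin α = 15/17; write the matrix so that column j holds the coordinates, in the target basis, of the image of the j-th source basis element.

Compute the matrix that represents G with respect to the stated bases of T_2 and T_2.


the matrix is [[0, 0, 0, 0, 0]; [0, -15/17, 8/17, 0, 0]; [0, -8/17, -15/17, 0, 0]; [0, 0, 0, -480/289, -322/289]; [0, 0, 0, 322/289, -480/289]] (rows listed top to bottom)

image of 1: 0
image of cos x: -(15/17)cos x - (8/17)sin x
image of sin x: (8/17)cos x - (15/17)sin x
image of cos 2x: -(480/289)cos 2x + (322/289)sin 2x
image of sin 2x: -(322/289)cos 2x - (480/289)sin 2x
each image's coordinates form column j of the matrix


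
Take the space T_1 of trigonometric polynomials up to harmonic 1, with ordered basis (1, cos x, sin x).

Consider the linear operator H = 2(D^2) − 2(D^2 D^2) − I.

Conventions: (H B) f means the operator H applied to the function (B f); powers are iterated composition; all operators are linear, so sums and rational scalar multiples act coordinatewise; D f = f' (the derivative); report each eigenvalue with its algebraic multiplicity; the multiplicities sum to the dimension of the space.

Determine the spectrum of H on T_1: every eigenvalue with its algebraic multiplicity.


λ = -5 (multiplicity 2), λ = -1 (multiplicity 1)

image of 1: -1
image of cos x: -5cos x
image of sin x: -5sin x
the matrix is diagonal; its diagonal is (-1, -5, -5)
for a triangular matrix the eigenvalues are the diagonal entries, with algebraic multiplicity their repetition count


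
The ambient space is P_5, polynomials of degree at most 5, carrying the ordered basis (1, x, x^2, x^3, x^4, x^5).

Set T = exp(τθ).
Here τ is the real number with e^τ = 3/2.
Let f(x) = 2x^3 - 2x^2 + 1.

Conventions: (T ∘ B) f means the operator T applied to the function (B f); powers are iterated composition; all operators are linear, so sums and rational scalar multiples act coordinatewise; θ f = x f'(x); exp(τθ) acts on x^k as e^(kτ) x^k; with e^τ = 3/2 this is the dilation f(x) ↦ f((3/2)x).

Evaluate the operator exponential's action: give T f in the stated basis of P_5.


g(x) = (27/4)x^3 - (9/2)x^2 + 1

exp(τθ) x^k = e^(kτ) x^k; with e^τ = 3/2 this sends x^k to (3/2)^k x^k
x^2 ↦ 9/4 x^2
x^3 ↦ 27/8 x^3
applying this coordinatewise to f: exp(τθ) f = (27/4)x^3 - (9/2)x^2 + 1


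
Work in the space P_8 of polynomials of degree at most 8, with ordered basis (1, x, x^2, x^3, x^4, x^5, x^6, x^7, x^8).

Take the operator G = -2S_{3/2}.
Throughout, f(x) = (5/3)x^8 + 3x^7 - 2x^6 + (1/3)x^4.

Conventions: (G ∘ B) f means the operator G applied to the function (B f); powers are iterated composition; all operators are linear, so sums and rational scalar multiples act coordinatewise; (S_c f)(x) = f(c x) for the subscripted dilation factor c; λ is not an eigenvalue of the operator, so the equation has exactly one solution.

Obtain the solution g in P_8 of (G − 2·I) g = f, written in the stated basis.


write g with unknown coordinates in the stated basis and equate coefficients in (G − 2·I) g = f
solving from the highest basis element down gives g = -(640/20451)x^8 - (192/2315)x^7 + (64/793)x^6 - (8/291)x^4
check: G g = (10935/6817)x^8 + (6561/2315)x^7 - (1458/793)x^6 + (27/97)x^4
so G g − 2·g = (5/3)x^8 + 3x^7 - 2x^6 + (1/3)x^4 = f ✓

the result is g(x) = -(640/20451)x^8 - (192/2315)x^7 + (64/793)x^6 - (8/291)x^4


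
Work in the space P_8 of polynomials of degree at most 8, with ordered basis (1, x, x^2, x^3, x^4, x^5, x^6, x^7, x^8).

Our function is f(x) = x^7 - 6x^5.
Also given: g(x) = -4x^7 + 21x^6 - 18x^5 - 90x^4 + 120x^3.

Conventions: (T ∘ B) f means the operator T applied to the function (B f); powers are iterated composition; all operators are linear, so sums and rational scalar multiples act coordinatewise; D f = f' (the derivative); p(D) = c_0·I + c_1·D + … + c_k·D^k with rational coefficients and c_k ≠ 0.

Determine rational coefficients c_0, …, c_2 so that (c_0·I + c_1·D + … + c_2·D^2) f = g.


c_0 = -4, c_1 = 3, c_2 = -1

D^0 f = x^7 - 6x^5
D^1 f = 7x^6 - 30x^4
D^2 f = 42x^5 - 120x^3
matching coefficients of g against c_0 f + c_1 Df + … from the top degree down determines the c_i
solution: c_0 = -4, c_1 = 3, c_2 = -1


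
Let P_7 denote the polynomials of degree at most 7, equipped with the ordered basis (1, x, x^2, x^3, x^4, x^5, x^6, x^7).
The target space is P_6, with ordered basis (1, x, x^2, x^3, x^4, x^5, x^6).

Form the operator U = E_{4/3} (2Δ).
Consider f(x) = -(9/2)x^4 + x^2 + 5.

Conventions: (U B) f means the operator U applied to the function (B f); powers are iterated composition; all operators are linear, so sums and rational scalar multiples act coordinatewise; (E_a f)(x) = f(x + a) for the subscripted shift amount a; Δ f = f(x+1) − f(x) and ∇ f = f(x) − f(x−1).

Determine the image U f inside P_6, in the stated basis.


Δ f = -18x^3 - 27x^2 - 16x - 7/2
(2Δ) f = -36x^3 - 54x^2 - 32x - 7
E_{4/3} (2Δ) f = -36x^3 - 198x^2 - 368x - 231

the result is g(x) = -36x^3 - 198x^2 - 368x - 231


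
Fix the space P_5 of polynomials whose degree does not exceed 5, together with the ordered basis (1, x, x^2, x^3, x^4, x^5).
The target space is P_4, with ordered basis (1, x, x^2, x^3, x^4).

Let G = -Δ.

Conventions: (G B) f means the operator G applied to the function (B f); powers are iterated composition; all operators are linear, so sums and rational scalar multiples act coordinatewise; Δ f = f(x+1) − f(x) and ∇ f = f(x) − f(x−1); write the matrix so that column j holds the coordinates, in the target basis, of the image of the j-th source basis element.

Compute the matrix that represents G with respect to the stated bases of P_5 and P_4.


image of 1: 0
image of x: -1
image of x^2: -2x - 1
image of x^3: -3x^2 - 3x - 1
image of x^4: -4x^3 - 6x^2 - 4x - 1
image of x^5: -5x^4 - 10x^3 - 10x^2 - 5x - 1
each image's coordinates form column j of the matrix

the matrix is [[0, -1, -1, -1, -1, -1]; [0, 0, -2, -3, -4, -5]; [0, 0, 0, -3, -6, -10]; [0, 0, 0, 0, -4, -10]; [0, 0, 0, 0, 0, -5]] (rows listed top to bottom)


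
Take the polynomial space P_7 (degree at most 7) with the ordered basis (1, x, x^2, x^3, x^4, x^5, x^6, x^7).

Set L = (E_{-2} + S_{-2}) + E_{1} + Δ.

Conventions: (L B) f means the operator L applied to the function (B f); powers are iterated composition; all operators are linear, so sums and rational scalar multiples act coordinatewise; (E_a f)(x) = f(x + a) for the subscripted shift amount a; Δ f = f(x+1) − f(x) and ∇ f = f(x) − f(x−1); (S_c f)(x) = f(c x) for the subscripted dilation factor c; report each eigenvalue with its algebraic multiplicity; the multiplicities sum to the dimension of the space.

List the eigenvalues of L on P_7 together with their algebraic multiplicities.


λ = -126 (multiplicity 1), λ = -30 (multiplicity 1), λ = -6 (multiplicity 1), λ = 0 (multiplicity 1), λ = 3 (multiplicity 1), λ = 6 (multiplicity 1), λ = 18 (multiplicity 1), λ = 66 (multiplicity 1)

image of 1: 3
image of x: 0
image of x^2: 6x^2 + 6
image of x^3: -6x^3 + 18x - 6
image of x^4: 18x^4 + 36x^2 - 24x + 18
image of x^5: -30x^5 + 60x^3 - 60x^2 + 90x - 30
image of x^6: 66x^6 + 90x^4 - 120x^3 + 270x^2 - 180x + 66
image of x^7: -126x^7 + 126x^5 - 210x^4 + 630x^3 - 630x^2 + 462x - 126
the matrix is upper triangular; its diagonal is (3, 0, 6, -6, 18, -30, 66, -126)
for a triangular matrix the eigenvalues are the diagonal entries, with algebraic multiplicity their repetition count


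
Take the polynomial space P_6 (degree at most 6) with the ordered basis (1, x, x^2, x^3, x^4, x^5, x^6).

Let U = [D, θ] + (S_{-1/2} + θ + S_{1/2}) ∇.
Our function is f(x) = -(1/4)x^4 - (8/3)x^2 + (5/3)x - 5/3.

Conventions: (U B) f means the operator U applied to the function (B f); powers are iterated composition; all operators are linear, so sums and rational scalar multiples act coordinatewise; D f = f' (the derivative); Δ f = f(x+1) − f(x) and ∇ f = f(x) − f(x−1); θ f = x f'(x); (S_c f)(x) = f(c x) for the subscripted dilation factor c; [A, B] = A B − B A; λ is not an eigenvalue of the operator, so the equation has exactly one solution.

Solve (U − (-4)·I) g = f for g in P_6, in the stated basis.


the image equals g(x) = -(1/16)x^4 + (1/4)x^3 - (299/192)x^2 + (427/192)x - 773/256

write g with unknown coordinates in the stated basis and equate coefficients in (U − (-4)·I) g = f
solving from the highest basis element down gives g = -(1/16)x^4 + (1/4)x^3 - (299/192)x^2 + (427/192)x - 773/256
check: U g = -x^3 + (57/16)x^2 - (347/48)x + 1999/192
so U g − (-4)·g = -(1/4)x^4 - (8/3)x^2 + (5/3)x - 5/3 = f ✓


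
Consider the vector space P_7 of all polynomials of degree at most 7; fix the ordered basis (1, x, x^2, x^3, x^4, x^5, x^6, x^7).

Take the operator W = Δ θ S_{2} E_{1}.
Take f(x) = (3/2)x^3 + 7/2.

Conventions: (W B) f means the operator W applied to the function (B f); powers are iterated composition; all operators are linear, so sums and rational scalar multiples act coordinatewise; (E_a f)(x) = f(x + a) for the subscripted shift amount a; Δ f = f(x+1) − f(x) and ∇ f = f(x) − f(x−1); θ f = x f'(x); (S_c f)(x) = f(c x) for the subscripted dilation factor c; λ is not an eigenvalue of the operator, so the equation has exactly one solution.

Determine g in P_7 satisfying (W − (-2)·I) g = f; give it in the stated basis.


write g with unknown coordinates in the stated basis and equate coefficients in (W − (-2)·I) g = f
solving from the highest basis element down gives g = (3/4)x^3 - 27x^2 + 171x - 55/2
check: W g = 54x^2 - 342x + 117/2
so W g − (-2)·g = (3/2)x^3 + 7/2 = f ✓

the result is g(x) = (3/4)x^3 - 27x^2 + 171x - 55/2


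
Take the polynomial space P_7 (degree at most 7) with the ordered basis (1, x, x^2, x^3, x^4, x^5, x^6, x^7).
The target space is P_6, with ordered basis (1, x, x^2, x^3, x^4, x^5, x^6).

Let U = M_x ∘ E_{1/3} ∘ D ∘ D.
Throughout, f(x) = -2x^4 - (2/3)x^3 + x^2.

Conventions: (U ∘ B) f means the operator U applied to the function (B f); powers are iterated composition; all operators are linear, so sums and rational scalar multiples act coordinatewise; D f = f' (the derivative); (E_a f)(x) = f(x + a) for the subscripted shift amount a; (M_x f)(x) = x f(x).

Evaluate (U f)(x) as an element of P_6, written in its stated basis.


D f = -8x^3 - 2x^2 + 2x
D D f = -24x^2 - 4x + 2
E_{1/3} (D ∘ D) f = -24x^2 - 20x - 2
M_x E_{1/3} (D ∘ D) f = -24x^3 - 20x^2 - 2x

the image equals g(x) = -24x^3 - 20x^2 - 2x


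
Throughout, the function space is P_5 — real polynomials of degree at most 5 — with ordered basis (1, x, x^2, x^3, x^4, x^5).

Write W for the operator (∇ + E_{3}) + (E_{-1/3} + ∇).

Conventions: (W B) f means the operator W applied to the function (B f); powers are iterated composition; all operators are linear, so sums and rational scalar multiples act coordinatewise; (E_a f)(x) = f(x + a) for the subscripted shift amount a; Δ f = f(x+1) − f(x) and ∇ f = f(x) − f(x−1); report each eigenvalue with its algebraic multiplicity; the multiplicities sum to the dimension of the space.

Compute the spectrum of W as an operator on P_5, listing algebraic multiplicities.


λ = 2 (multiplicity 6)

image of 1: 2
image of x: 2x + 14/3
image of x^2: 2x^2 + (28/3)x + 64/9
image of x^3: 2x^3 + 14x^2 + (64/3)x + 782/27
image of x^4: 2x^4 + (56/3)x^3 + (128/3)x^2 + (3128/27)x + 6400/81
image of x^5: 2x^5 + (70/3)x^4 + (640/9)x^3 + (7820/27)x^2 + (32000/81)x + 59534/243
the matrix is upper triangular; its diagonal is (2, 2, 2, 2, 2, 2)
for a triangular matrix the eigenvalues are the diagonal entries, with algebraic multiplicity their repetition count


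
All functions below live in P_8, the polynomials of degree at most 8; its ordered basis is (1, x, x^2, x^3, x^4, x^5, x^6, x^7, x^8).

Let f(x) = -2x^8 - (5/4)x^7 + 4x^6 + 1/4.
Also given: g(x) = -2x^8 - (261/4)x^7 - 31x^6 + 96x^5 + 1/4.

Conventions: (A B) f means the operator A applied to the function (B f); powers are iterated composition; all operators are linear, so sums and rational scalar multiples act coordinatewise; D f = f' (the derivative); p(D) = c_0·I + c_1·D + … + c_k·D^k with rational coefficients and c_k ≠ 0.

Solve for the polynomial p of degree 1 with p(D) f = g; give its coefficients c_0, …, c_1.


c_0 = 1, c_1 = 4

D^0 f = -2x^8 - (5/4)x^7 + 4x^6 + 1/4
D^1 f = -16x^7 - (35/4)x^6 + 24x^5
matching coefficients of g against c_0 f + c_1 Df + … from the top degree down determines the c_i
solution: c_0 = 1, c_1 = 4


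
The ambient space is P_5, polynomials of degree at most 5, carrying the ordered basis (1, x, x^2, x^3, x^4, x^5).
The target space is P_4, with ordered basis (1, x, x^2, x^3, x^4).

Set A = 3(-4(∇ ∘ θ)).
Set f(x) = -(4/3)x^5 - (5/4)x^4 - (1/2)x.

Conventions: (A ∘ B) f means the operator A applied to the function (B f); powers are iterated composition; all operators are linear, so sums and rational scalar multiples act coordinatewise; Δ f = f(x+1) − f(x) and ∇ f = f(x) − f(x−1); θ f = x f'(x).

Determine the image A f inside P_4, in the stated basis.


θ f = -(20/3)x^5 - 5x^4 - (1/2)x
∇ θ f = -(100/3)x^4 + (140/3)x^3 - (110/3)x^2 + (40/3)x - 13/6
(-4(∇ ∘ θ)) f = (400/3)x^4 - (560/3)x^3 + (440/3)x^2 - (160/3)x + 26/3
(3(-4(∇ ∘ θ))) f = 400x^4 - 560x^3 + 440x^2 - 160x + 26

the result is g(x) = 400x^4 - 560x^3 + 440x^2 - 160x + 26


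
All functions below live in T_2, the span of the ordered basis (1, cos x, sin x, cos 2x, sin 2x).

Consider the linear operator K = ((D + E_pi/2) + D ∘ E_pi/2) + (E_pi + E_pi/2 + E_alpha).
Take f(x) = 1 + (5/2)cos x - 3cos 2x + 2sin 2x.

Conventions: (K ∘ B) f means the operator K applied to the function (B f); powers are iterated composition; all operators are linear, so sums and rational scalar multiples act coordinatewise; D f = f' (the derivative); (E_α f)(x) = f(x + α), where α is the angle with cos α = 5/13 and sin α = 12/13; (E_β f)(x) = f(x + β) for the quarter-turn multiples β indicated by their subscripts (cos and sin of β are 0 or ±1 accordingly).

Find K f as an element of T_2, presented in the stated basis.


the image equals g(x) = 4 - (105/26)cos x - (255/26)sin x + (1104/169)cos 2x - (216/169)sin 2x

D f = -(5/2)sin x + 4cos 2x + 6sin 2x
E_pi/2 f = 1 - (5/2)sin x + 3cos 2x - 2sin 2x
(D + E_pi/2) f = 1 - 5sin x + 7cos 2x + 4sin 2x
E_pi/2 f = 1 - (5/2)sin x + 3cos 2x - 2sin 2x
D E_pi/2 f = -(5/2)cos x - 4cos 2x - 6sin 2x
((D + E_pi/2) + D ∘ E_pi/2) f = 1 - (5/2)cos x - 5sin x + 3cos 2x - 2sin 2x
E_pi f = 1 - (5/2)cos x - 3cos 2x + 2sin 2x
E_pi/2 f = 1 - (5/2)sin x + 3cos 2x - 2sin 2x
E_alpha f = 1 + (25/26)cos x - (30/13)sin x + (597/169)cos 2x + (122/169)sin 2x
(E_pi + E_pi/2 + E_alpha) f = 3 - (20/13)cos x - (125/26)sin x + (597/169)cos 2x + (122/169)sin 2x
(((D + E_pi/2) + D ∘ E_pi/2) + (E_pi + E_pi/2 + E_alpha)) f = 4 - (105/26)cos x - (255/26)sin x + (1104/169)cos 2x - (216/169)sin 2x


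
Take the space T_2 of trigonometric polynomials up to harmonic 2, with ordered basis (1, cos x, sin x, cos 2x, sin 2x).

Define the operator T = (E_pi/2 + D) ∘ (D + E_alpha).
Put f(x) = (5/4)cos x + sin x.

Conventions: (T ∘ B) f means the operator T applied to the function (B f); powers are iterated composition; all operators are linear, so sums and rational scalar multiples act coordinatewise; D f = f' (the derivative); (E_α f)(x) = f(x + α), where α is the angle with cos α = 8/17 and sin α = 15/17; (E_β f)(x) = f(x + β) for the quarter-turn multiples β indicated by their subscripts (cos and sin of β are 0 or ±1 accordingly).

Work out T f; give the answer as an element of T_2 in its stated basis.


the result is g(x) = -(64/17)cos x - (84/17)sin x

D f = cos x - (5/4)sin x
E_alpha f = (25/17)cos x - (43/68)sin x
(D + E_alpha) f = (42/17)cos x - (32/17)sin x
E_pi/2 (D + E_alpha) f = -(32/17)cos x - (42/17)sin x
D (D + E_alpha) f = -(32/17)cos x - (42/17)sin x
(E_pi/2 + D) (D + E_alpha) f = -(64/17)cos x - (84/17)sin x
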